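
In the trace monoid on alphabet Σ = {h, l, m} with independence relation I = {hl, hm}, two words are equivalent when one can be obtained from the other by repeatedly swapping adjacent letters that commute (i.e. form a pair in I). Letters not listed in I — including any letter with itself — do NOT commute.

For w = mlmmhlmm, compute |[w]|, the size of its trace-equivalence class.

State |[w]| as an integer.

8

#0=m has no predecessor
#1=l depends on [0:m]
#2=m depends on [1:l]
#3=m depends on [2:m]
#4=h has no predecessor
#5=l depends on [3:m]
#6=m depends on [5:l]
#7=m depends on [6:m]
sources: [0:m, 4:h]
N(rest) = Σ N(rest − s) over sources s of rest; N(one piece) = 1:
  size 1 → [4]=1  [7]=1
  size 2 → [4,7]=2  [6,7]=1
  size 3 → [4,6,7]=3  [5,6,7]=1
  size 4 → [3,5,6,7]=1  [4,5,6,7]=4
  size 5 → [2,3,5,6,7]=1  [3,4,5,6,7]=5
  size 6 → [1,2,3,5,6,7]=1  [2,3,4,5,6,7]=6
  first=0(m) contributes 7
  first=4(h) contributes 1
|[w]| = 8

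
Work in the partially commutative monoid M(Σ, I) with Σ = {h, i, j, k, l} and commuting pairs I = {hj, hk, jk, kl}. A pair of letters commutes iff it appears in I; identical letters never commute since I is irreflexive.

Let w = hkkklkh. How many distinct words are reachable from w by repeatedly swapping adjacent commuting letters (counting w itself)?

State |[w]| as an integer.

0(h) covers ∅
1(k) covers ∅
2(k) covers 1:k
3(k) covers 2:k
4(l) covers 0:h
5(k) covers 3:k
6(h) covers 4:l
floor of heap: 0:h, 1:k
completions by unplaced set U, small U first (add the entries for U minus each lowest piece of U):
  |U|=1: {5}:1  {6}:1
  |U|=2: {3,5}:1  {4,6}:1  {5,6}:2
  |U|=3: {0,4,6}:1  {2,3,5}:1  {3,5,6}:3  {4,5,6}:3
  |U|=4: {0,4,5,6}:4  {1,2,3,5}:1  {2,3,5,6}:4  {3,4,5,6}:6
  |U|=5: {0,3,4,5,6}:10  {1,2,3,5,6}:5  {2,3,4,5,6}:10
  start at 0(h): 15
  start at 1(k): 20
sum over floor = 35

35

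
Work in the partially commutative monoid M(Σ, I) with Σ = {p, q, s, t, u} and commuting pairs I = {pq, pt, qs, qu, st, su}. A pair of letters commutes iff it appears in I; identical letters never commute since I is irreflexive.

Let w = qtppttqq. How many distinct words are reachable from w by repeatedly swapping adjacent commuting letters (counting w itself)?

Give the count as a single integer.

piece 0:q — minimal
piece 1:t rests on {0:q}
piece 2:p — minimal
piece 3:p rests on {2:p}
piece 4:t rests on {1:t}
piece 5:t rests on {4:t}
piece 6:q rests on {5:t}
piece 7:q rests on {6:q}
minimal pieces: {0:q, 2:p}
ways to finish when only these pieces remain (= sum over removing one remaining piece with nothing left below it):
  1 left: {3}→1  {7}→1
  2 left: {2,3}→1  {3,7}→2  {6,7}→1
  3 left: {2,3,7}→3  {3,6,7}→3  {5,6,7}→1
  4 left: {2,3,6,7}→6  {3,5,6,7}→4  {4,5,6,7}→1
  5 left: {1,4,5,6,7}→1  {2,3,5,6,7}→10  {3,4,5,6,7}→5
  6 left: {0,1,4,5,6,7}→1  {1,3,4,5,6,7}→6  {2,3,4,5,6,7}→15
  placing 0:q first → 21 extensions
  placing 2:p first → 7 extensions
total linear extensions = 28

28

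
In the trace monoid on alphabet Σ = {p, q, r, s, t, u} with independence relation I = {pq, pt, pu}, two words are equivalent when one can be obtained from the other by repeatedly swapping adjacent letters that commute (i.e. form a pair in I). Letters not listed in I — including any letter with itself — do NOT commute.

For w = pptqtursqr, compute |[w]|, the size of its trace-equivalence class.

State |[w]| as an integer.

#0=p has no predecessor
#1=p depends on [0:p]
#2=t has no predecessor
#3=q depends on [2:t]
#4=t depends on [3:q]
#5=u depends on [4:t]
#6=r depends on [1:p, 5:u]
#7=s depends on [6:r]
#8=q depends on [7:s]
#9=r depends on [8:q]
sources: [0:p, 2:t]
N(rest) = Σ N(rest − s) over sources s of rest; N(one piece) = 1:
  size 1 → [9]=1
  size 2 → [8,9]=1
  size 3 → [7,8,9]=1
  size 4 → [6,7,8,9]=1
  size 5 → [1,6,7,8,9]=1  [5,6,7,8,9]=1
  size 6 → [0,1,6,7,8,9]=1  [1,5,6,7,8,9]=2  [4,5,6,7,8,9]=1
  size 7 → [0,1,5,6,7,8,9]=3  [1,4,5,6,7,8,9]=3  [3,4,5,6,7,8,9]=1
  size 8 → [0,1,4,5,6,7,8,9]=6  [1,3,4,5,6,7,8,9]=4  [2,3,4,5,6,7,8,9]=1
  first=0(p) contributes 5
  first=2(t) contributes 10
|[w]| = 15

15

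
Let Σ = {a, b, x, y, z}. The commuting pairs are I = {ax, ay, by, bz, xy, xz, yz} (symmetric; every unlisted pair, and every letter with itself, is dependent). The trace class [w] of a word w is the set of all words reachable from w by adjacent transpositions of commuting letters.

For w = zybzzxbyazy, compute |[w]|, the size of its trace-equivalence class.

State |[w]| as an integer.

3300

0(z) covers ∅
1(y) covers ∅
2(b) covers ∅
3(z) covers 0:z
4(z) covers 3:z
5(x) covers 2:b
6(b) covers 5:x
7(y) covers 1:y
8(a) covers 4:z, 6:b
9(z) covers 8:a
10(y) covers 7:y
floor of heap: 0:z, 1:y, 2:b
completions by unplaced set U, small U first (add the entries for U minus each lowest piece of U):
  |U|=1: {9}:1  {10}:1
  |U|=2: {7,10}:1  {8,9}:1  {9,10}:2
  |U|=3: {1,7,10}:1  {4,8,9}:1  {6,8,9}:1  {7,9,10}:3  {8,9,10}:3
  |U|=4: {1,7,9,10}:4  {3,4,8,9}:1  {4,6,8,9}:2  {4,8,9,10}:4  {5,6,8,9}:1  {6,8,9,10}:4  {7,8,9,10}:6
  |U|=5: {0,3,4,8,9}:1  {1,7,8,9,10}:10  {2,5,6,8,9}:1  {3,4,6,8,9}:3  {3,4,8,9,10}:5  {4,5,6,8,9}:3  {4,6,8,9,10}:10  {4,7,8,9,10}:10  {5,6,8,9,10}:5  {6,7,8,9,10}:10
  |U|=6: {0,3,4,6,8,9}:4  {0,3,4,8,9,10}:6  {1,4,7,8,9,10}:20  {1,6,7,8,9,10}:20  {2,4,5,6,8,9}:4  {2,5,6,8,9,10}:6  {3,4,5,6,8,9}:6  {3,4,6,8,9,10}:18  {3,4,7,8,9,10}:15  {4,5,6,8,9,10}:18  {4,6,7,8,9,10}:30  {5,6,7,8,9,10}:15
  |U|=7: {0,3,4,5,6,8,9}:10  {0,3,4,6,8,9,10}:28  {0,3,4,7,8,9,10}:21  {1,3,4,7,8,9,10}:35  {1,4,6,7,8,9,10}:70  {1,5,6,7,8,9,10}:35  {2,3,4,5,6,8,9}:10  {2,4,5,6,8,9,10}:28  {2,5,6,7,8,9,10}:21  {3,4,5,6,8,9,10}:42  {3,4,6,7,8,9,10}:63  {4,5,6,7,8,9,10}:63
  |U|=8: {0,1,3,4,7,8,9,10}:56  {0,2,3,4,5,6,8,9}:20  {0,3,4,5,6,8,9,10}:80  {0,3,4,6,7,8,9,10}:112  {1,2,5,6,7,8,9,10}:56  {1,3,4,6,7,8,9,10}:168  {1,4,5,6,7,8,9,10}:168  {2,3,4,5,6,8,9,10}:80  {2,4,5,6,7,8,9,10}:112  {3,4,5,6,7,8,9,10}:168
  |U|=9: {0,1,3,4,6,7,8,9,10}:336  {0,2,3,4,5,6,8,9,10}:180  {0,3,4,5,6,7,8,9,10}:360  {1,2,4,5,6,7,8,9,10}:336  {1,3,4,5,6,7,8,9,10}:504  {2,3,4,5,6,7,8,9,10}:360
  start at 0(z): 1200
  start at 1(y): 900
  start at 2(b): 1200
sum over floor = 3300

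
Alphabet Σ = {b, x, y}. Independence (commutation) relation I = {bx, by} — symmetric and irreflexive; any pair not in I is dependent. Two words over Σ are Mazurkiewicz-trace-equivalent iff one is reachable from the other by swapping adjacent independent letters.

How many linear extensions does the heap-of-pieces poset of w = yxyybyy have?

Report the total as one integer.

7

#0=y has no predecessor
#1=x depends on [0:y]
#2=y depends on [1:x]
#3=y depends on [2:y]
#4=b has no predecessor
#5=y depends on [3:y]
#6=y depends on [5:y]
sources: [0:y, 4:b]
N(rest) = Σ N(rest − s) over sources s of rest; N(one piece) = 1:
  size 1 → [4]=1  [6]=1
  size 2 → [4,6]=2  [5,6]=1
  size 3 → [3,5,6]=1  [4,5,6]=3
  size 4 → [2,3,5,6]=1  [3,4,5,6]=4
  size 5 → [1,2,3,5,6]=1  [2,3,4,5,6]=5
  first=0(y) contributes 6
  first=4(b) contributes 1
|[w]| = 7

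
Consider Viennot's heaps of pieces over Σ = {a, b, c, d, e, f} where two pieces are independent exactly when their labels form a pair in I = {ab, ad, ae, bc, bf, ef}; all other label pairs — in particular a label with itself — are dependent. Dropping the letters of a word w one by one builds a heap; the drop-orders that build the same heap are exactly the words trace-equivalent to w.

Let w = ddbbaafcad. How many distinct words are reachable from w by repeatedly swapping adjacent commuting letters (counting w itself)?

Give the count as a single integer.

#0=d has no predecessor
#1=d depends on [0:d]
#2=b depends on [1:d]
#3=b depends on [2:b]
#4=a has no predecessor
#5=a depends on [4:a]
#6=f depends on [1:d, 5:a]
#7=c depends on [6:f]
#8=a depends on [7:c]
#9=d depends on [3:b, 7:c]
sources: [0:d, 4:a]
N(rest) = Σ N(rest − s) over sources s of rest; N(one piece) = 1:
  size 1 → [8]=1  [9]=1
  size 2 → [3,9]=1  [8,9]=2
  size 3 → [2,3,9]=1  [3,8,9]=3  [7,8,9]=2
  size 4 → [2,3,8,9]=4  [3,7,8,9]=5  [6,7,8,9]=2
  size 5 → [2,3,7,8,9]=9  [3,6,7,8,9]=7  [5,6,7,8,9]=2
  size 6 → [2,3,6,7,8,9]=16  [3,5,6,7,8,9]=9  [4,5,6,7,8,9]=2
  size 7 → [1,2,3,6,7,8,9]=16  [2,3,5,6,7,8,9]=25  [3,4,5,6,7,8,9]=11
  size 8 → [0,1,2,3,6,7,8,9]=16  [1,2,3,5,6,7,8,9]=41  [2,3,4,5,6,7,8,9]=36
  first=0(d) contributes 77
  first=4(a) contributes 57
|[w]| = 134

134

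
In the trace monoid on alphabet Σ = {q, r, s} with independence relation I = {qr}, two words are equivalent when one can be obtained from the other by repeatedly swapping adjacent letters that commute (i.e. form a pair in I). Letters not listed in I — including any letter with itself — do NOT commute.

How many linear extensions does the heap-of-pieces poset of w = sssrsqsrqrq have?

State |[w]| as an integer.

#0=s has no predecessor
#1=s depends on [0:s]
#2=s depends on [1:s]
#3=r depends on [2:s]
#4=s depends on [3:r]
#5=q depends on [4:s]
#6=s depends on [5:q]
#7=r depends on [6:s]
#8=q depends on [6:s]
#9=r depends on [7:r]
#10=q depends on [8:q]
sources: [0:s]
N(rest) = Σ N(rest − s) over sources s of rest; N(one piece) = 1:
  size 1 → [9]=1  [10]=1
  size 2 → [7,9]=1  [8,10]=1  [9,10]=2
  size 3 → [7,9,10]=3  [8,9,10]=3
  size 4 → [7,8,9,10]=6
  size 5 → [6,7,8,9,10]=6
  size 6 → [5,6,7,8,9,10]=6
  size 7 → [4,5,6,7,8,9,10]=6
  size 8 → [3,4,5,6,7,8,9,10]=6
  size 9 → [2,3,4,5,6,7,8,9,10]=6
  first=0(s) contributes 6

6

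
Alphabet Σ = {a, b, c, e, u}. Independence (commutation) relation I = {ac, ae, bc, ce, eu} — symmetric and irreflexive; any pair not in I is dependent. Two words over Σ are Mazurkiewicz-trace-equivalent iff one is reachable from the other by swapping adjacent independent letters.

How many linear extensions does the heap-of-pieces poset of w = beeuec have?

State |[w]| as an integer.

10

drop 0:b onto floor
drop 1:e onto {0:b}
drop 2:e onto {1:e}
drop 3:u onto {0:b}
drop 4:e onto {2:e}
drop 5:c onto {3:u}
ground layer = {0:b}
drop-orders for the pieces not yet dropped (sum over which currently-grounded one goes next):
  1 to go: {4} 1  {5} 1
  2 to go: {2,4} 1  {3,5} 1  {4,5} 2
  3 to go: {1,2,4} 1  {2,4,5} 3  {3,4,5} 3
  4 to go: {1,2,4,5} 4  {2,3,4,5} 6
  if 0:b drops first: 10 orders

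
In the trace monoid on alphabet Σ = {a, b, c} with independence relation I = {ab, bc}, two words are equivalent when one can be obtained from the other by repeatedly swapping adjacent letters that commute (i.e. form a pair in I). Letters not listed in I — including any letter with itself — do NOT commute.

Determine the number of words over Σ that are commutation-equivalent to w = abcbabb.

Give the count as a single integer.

35

piece 0:a — minimal
piece 1:b — minimal
piece 2:c rests on {0:a}
piece 3:b rests on {1:b}
piece 4:a rests on {2:c}
piece 5:b rests on {3:b}
piece 6:b rests on {5:b}
minimal pieces: {0:a, 1:b}
ways to finish when only these pieces remain (= sum over removing one remaining piece with nothing left below it):
  1 left: {4}→1  {6}→1
  2 left: {2,4}→1  {4,6}→2  {5,6}→1
  3 left: {0,2,4}→1  {2,4,6}→3  {3,5,6}→1  {4,5,6}→3
  4 left: {0,2,4,6}→4  {1,3,5,6}→1  {2,4,5,6}→6  {3,4,5,6}→4
  5 left: {0,2,4,5,6}→10  {1,3,4,5,6}→5  {2,3,4,5,6}→10
  placing 0:a first → 15 extensions
  placing 1:b first → 20 extensions
total linear extensions = 35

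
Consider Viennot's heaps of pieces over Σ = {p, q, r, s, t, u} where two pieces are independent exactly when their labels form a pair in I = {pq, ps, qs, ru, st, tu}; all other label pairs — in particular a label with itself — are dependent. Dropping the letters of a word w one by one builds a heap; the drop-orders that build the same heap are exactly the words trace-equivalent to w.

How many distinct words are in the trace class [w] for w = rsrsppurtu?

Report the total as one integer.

18

#0=r has no predecessor
#1=s depends on [0:r]
#2=r depends on [1:s]
#3=s depends on [2:r]
#4=p depends on [2:r]
#5=p depends on [4:p]
#6=u depends on [3:s, 5:p]
#7=r depends on [3:s, 5:p]
#8=t depends on [7:r]
#9=u depends on [6:u]
sources: [0:r]
N(rest) = Σ N(rest − s) over sources s of rest; N(one piece) = 1:
  size 1 → [8]=1  [9]=1
  size 2 → [6,9]=1  [7,8]=1  [8,9]=2
  size 3 → [6,8,9]=3  [7,8,9]=3
  size 4 → [6,7,8,9]=6
  size 5 → [3,6,7,8,9]=6  [5,6,7,8,9]=6
  size 6 → [3,5,6,7,8,9]=12  [4,5,6,7,8,9]=6
  size 7 → [3,4,5,6,7,8,9]=18
  size 8 → [2,3,4,5,6,7,8,9]=18
  first=0(r) contributes 18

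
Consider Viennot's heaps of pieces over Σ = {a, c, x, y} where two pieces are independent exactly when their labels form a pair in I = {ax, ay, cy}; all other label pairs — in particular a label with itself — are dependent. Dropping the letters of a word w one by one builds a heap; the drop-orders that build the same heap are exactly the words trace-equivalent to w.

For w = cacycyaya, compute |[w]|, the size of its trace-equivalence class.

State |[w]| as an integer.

piece 0:c — minimal
piece 1:a rests on {0:c}
piece 2:c rests on {1:a}
piece 3:y — minimal
piece 4:c rests on {2:c}
piece 5:y rests on {3:y}
piece 6:a rests on {4:c}
piece 7:y rests on {5:y}
piece 8:a rests on {6:a}
minimal pieces: {0:c, 3:y}
ways to finish when only these pieces remain (= sum over removing one remaining piece with nothing left below it):
  1 left: {7}→1  {8}→1
  2 left: {5,7}→1  {6,8}→1  {7,8}→2
  3 left: {3,5,7}→1  {4,6,8}→1  {5,7,8}→3  {6,7,8}→3
  4 left: {2,4,6,8}→1  {3,5,7,8}→4  {4,6,7,8}→4  {5,6,7,8}→6
  5 left: {1,2,4,6,8}→1  {2,4,6,7,8}→5  {3,5,6,7,8}→10  {4,5,6,7,8}→10
  6 left: {0,1,2,4,6,8}→1  {1,2,4,6,7,8}→6  {2,4,5,6,7,8}→15  {3,4,5,6,7,8}→20
  7 left: {0,1,2,4,6,7,8}→7  {1,2,4,5,6,7,8}→21  {2,3,4,5,6,7,8}→35
  placing 0:c first → 56 extensions
  placing 3:y first → 28 extensions
total linear extensions = 84

84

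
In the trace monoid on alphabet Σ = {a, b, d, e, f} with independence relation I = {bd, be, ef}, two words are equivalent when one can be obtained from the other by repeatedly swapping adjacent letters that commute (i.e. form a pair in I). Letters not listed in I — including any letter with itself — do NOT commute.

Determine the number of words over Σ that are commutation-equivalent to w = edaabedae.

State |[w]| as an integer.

3

drop 0:e onto floor
drop 1:d onto {0:e}
drop 2:a onto {1:d}
drop 3:a onto {2:a}
drop 4:b onto {3:a}
drop 5:e onto {3:a}
drop 6:d onto {5:e}
drop 7:a onto {4:b, 6:d}
drop 8:e onto {7:a}
ground layer = {0:e}
drop-orders for the pieces not yet dropped (sum over which currently-grounded one goes next):
  1 to go: {8} 1
  2 to go: {7,8} 1
  3 to go: {4,7,8} 1  {6,7,8} 1
  4 to go: {4,6,7,8} 2  {5,6,7,8} 1
  5 to go: {4,5,6,7,8} 3
  6 to go: {3,4,5,6,7,8} 3
  7 to go: {2,3,4,5,6,7,8} 3
  if 0:e drops first: 3 orders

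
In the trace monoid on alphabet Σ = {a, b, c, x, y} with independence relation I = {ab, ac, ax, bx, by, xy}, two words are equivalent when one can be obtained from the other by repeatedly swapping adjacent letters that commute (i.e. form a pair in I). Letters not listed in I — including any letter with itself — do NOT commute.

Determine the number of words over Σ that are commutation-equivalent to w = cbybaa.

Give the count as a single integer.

10

piece 0:c — minimal
piece 1:b rests on {0:c}
piece 2:y rests on {0:c}
piece 3:b rests on {1:b}
piece 4:a rests on {2:y}
piece 5:a rests on {4:a}
minimal pieces: {0:c}
ways to finish when only these pieces remain (= sum over removing one remaining piece with nothing left below it):
  1 left: {3}→1  {5}→1
  2 left: {1,3}→1  {3,5}→2  {4,5}→1
  3 left: {1,3,5}→3  {2,4,5}→1  {3,4,5}→3
  4 left: {1,3,4,5}→6  {2,3,4,5}→4
  placing 0:c first → 10 extensions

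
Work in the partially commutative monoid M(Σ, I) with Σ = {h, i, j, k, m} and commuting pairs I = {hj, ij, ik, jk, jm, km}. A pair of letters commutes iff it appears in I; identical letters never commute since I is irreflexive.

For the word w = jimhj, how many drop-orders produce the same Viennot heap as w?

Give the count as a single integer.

10

drop 0:j onto floor
drop 1:i onto floor
drop 2:m onto {1:i}
drop 3:h onto {2:m}
drop 4:j onto {0:j}
ground layer = {0:j, 1:i}
drop-orders for the pieces not yet dropped (sum over which currently-grounded one goes next):
  1 to go: {3} 1  {4} 1
  2 to go: {0,4} 1  {2,3} 1  {3,4} 2
  3 to go: {0,3,4} 3  {1,2,3} 1  {2,3,4} 3
  if 0:j drops first: 4 orders
  if 1:i drops first: 6 orders
heap linearizations: 10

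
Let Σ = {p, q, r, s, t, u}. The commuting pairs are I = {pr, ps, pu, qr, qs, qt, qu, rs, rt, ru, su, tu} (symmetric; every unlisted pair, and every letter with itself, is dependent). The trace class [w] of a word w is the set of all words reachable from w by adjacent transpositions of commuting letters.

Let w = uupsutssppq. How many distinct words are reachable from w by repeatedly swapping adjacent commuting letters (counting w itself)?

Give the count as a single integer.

3300

#0=u has no predecessor
#1=u depends on [0:u]
#2=p has no predecessor
#3=s has no predecessor
#4=u depends on [1:u]
#5=t depends on [2:p, 3:s]
#6=s depends on [5:t]
#7=s depends on [6:s]
#8=p depends on [5:t]
#9=p depends on [8:p]
#10=q depends on [9:p]
sources: [0:u, 2:p, 3:s]
N(rest) = Σ N(rest − s) over sources s of rest; N(one piece) = 1:
  size 1 → [4]=1  [7]=1  [10]=1
  size 2 → [1,4]=1  [4,7]=2  [4,10]=2  [6,7]=1  [7,10]=2  [9,10]=1
  size 3 → [0,1,4]=1  [1,4,7]=3  [1,4,10]=3  [4,6,7]=3  [4,7,10]=6  [4,9,10]=3  [6,7,10]=3  [7,9,10]=3  [8,9,10]=1
  size 4 → [0,1,4,7]=4  [0,1,4,10]=4  [1,4,6,7]=6  [1,4,7,10]=12  [1,4,9,10]=6  [4,6,7,10]=12  [4,7,9,10]=12  [4,8,9,10]=4  [6,7,9,10]=6  [7,8,9,10]=4
  size 5 → [0,1,4,6,7]=10  [0,1,4,7,10]=20  [0,1,4,9,10]=10  [1,4,6,7,10]=30  [1,4,7,9,10]=30  [1,4,8,9,10]=10  [4,6,7,9,10]=30  [4,7,8,9,10]=20  [6,7,8,9,10]=10
  size 6 → [0,1,4,6,7,10]=60  [0,1,4,7,9,10]=60  [0,1,4,8,9,10]=20  [1,4,6,7,9,10]=90  [1,4,7,8,9,10]=60  [4,6,7,8,9,10]=60  [5,6,7,8,9,10]=10
  size 7 → [0,1,4,6,7,9,10]=210  [0,1,4,7,8,9,10]=140  [1,4,6,7,8,9,10]=210  [2,5,6,7,8,9,10]=10  [3,5,6,7,8,9,10]=10  [4,5,6,7,8,9,10]=70
  size 8 → [0,1,4,6,7,8,9,10]=560  [1,4,5,6,7,8,9,10]=280  [2,3,5,6,7,8,9,10]=20  [2,4,5,6,7,8,9,10]=80  [3,4,5,6,7,8,9,10]=80
  size 9 → [0,1,4,5,6,7,8,9,10]=840  [1,2,4,5,6,7,8,9,10]=360  [1,3,4,5,6,7,8,9,10]=360  [2,3,4,5,6,7,8,9,10]=180
  first=0(u) contributes 900
  first=2(p) contributes 1200
  first=3(s) contributes 1200
|[w]| = 3300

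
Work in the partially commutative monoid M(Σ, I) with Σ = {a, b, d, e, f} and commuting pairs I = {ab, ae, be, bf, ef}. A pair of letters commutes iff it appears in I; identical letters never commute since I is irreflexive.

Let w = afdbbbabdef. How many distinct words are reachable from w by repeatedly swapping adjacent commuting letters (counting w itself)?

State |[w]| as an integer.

10

#0=a has no predecessor
#1=f depends on [0:a]
#2=d depends on [1:f]
#3=b depends on [2:d]
#4=b depends on [3:b]
#5=b depends on [4:b]
#6=a depends on [2:d]
#7=b depends on [5:b]
#8=d depends on [6:a, 7:b]
#9=e depends on [8:d]
#10=f depends on [8:d]
sources: [0:a]
N(rest) = Σ N(rest − s) over sources s of rest; N(one piece) = 1:
  size 1 → [9]=1  [10]=1
  size 2 → [9,10]=2
  size 3 → [8,9,10]=2
  size 4 → [6,8,9,10]=2  [7,8,9,10]=2
  size 5 → [5,7,8,9,10]=2  [6,7,8,9,10]=4
  size 6 → [4,5,7,8,9,10]=2  [5,6,7,8,9,10]=6
  size 7 → [3,4,5,7,8,9,10]=2  [4,5,6,7,8,9,10]=8
  size 8 → [3,4,5,6,7,8,9,10]=10
  size 9 → [2,3,4,5,6,7,8,9,10]=10
  first=0(a) contributes 10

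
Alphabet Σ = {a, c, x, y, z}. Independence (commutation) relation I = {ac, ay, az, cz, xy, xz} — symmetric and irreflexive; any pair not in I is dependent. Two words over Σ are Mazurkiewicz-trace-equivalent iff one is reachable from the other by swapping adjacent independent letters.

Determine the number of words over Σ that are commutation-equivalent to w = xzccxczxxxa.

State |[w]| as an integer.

55

#0=x has no predecessor
#1=z has no predecessor
#2=c depends on [0:x]
#3=c depends on [2:c]
#4=x depends on [3:c]
#5=c depends on [4:x]
#6=z depends on [1:z]
#7=x depends on [5:c]
#8=x depends on [7:x]
#9=x depends on [8:x]
#10=a depends on [9:x]
sources: [0:x, 1:z]
N(rest) = Σ N(rest − s) over sources s of rest; N(one piece) = 1:
  size 1 → [6]=1  [10]=1
  size 2 → [1,6]=1  [6,10]=2  [9,10]=1
  size 3 → [1,6,10]=3  [6,9,10]=3  [8,9,10]=1
  size 4 → [1,6,9,10]=6  [6,8,9,10]=4  [7,8,9,10]=1
  size 5 → [1,6,8,9,10]=10  [5,7,8,9,10]=1  [6,7,8,9,10]=5
  size 6 → [1,6,7,8,9,10]=15  [4,5,7,8,9,10]=1  [5,6,7,8,9,10]=6
  size 7 → [1,5,6,7,8,9,10]=21  [3,4,5,7,8,9,10]=1  [4,5,6,7,8,9,10]=7
  size 8 → [1,4,5,6,7,8,9,10]=28  [2,3,4,5,7,8,9,10]=1  [3,4,5,6,7,8,9,10]=8
  size 9 → [0,2,3,4,5,7,8,9,10]=1  [1,3,4,5,6,7,8,9,10]=36  [2,3,4,5,6,7,8,9,10]=9
  first=0(x) contributes 45
  first=1(z) contributes 10
|[w]| = 55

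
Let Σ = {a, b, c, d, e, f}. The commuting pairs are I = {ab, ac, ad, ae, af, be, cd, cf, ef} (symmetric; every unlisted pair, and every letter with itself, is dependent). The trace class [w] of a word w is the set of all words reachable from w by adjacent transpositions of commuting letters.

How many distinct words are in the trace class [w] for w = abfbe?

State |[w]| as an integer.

#0=a has no predecessor
#1=b has no predecessor
#2=f depends on [1:b]
#3=b depends on [2:f]
#4=e has no predecessor
sources: [0:a, 1:b, 4:e]
N(rest) = Σ N(rest − s) over sources s of rest; N(one piece) = 1:
  size 1 → [0]=1  [3]=1  [4]=1
  size 2 → [0,3]=2  [0,4]=2  [2,3]=1  [3,4]=2
  size 3 → [0,2,3]=3  [0,3,4]=6  [1,2,3]=1  [2,3,4]=3
  first=0(a) contributes 4
  first=1(b) contributes 12
  first=4(e) contributes 4
|[w]| = 20

20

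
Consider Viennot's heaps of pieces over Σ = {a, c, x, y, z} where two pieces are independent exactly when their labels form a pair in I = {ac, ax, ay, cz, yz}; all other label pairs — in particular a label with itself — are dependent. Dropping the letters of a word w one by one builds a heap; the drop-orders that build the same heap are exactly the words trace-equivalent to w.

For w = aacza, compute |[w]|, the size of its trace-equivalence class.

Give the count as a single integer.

#0=a has no predecessor
#1=a depends on [0:a]
#2=c has no predecessor
#3=z depends on [1:a]
#4=a depends on [3:z]
sources: [0:a, 2:c]
N(rest) = Σ N(rest − s) over sources s of rest; N(one piece) = 1:
  size 1 → [2]=1  [4]=1
  size 2 → [2,4]=2  [3,4]=1
  size 3 → [1,3,4]=1  [2,3,4]=3
  first=0(a) contributes 4
  first=2(c) contributes 1
|[w]| = 5

5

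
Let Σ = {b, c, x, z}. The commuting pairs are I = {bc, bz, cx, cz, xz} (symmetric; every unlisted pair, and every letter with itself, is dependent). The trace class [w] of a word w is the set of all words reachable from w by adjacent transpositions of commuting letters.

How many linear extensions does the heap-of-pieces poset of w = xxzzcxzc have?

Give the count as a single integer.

piece 0:x — minimal
piece 1:x rests on {0:x}
piece 2:z — minimal
piece 3:z rests on {2:z}
piece 4:c — minimal
piece 5:x rests on {1:x}
piece 6:z rests on {3:z}
piece 7:c rests on {4:c}
minimal pieces: {0:x, 2:z, 4:c}
ways to finish when only these pieces remain (= sum over removing one remaining piece with nothing left below it):
  1 left: {5}→1  {6}→1  {7}→1
  2 left: {1,5}→1  {3,6}→1  {4,7}→1  {5,6}→2  {5,7}→2  {6,7}→2
  3 left: {0,1,5}→1  {1,5,6}→3  {1,5,7}→3  {2,3,6}→1  {3,5,6}→3  {3,6,7}→3  {4,5,7}→3  {4,6,7}→3  {5,6,7}→6
  4 left: {0,1,5,6}→4  {0,1,5,7}→4  {1,3,5,6}→6  {1,4,5,7}→6  {1,5,6,7}→12  {2,3,5,6}→4  {2,3,6,7}→4  {3,4,6,7}→6  {3,5,6,7}→12  {4,5,6,7}→12
  5 left: {0,1,3,5,6}→10  {0,1,4,5,7}→10  {0,1,5,6,7}→20  {1,2,3,5,6}→10  {1,3,5,6,7}→30  {1,4,5,6,7}→30  {2,3,4,6,7}→10  {2,3,5,6,7}→20  {3,4,5,6,7}→30
  6 left: {0,1,2,3,5,6}→20  {0,1,3,5,6,7}→60  {0,1,4,5,6,7}→60  {1,2,3,5,6,7}→60  {1,3,4,5,6,7}→90  {2,3,4,5,6,7}→60
  placing 0:x first → 210 extensions
  placing 2:z first → 210 extensions
  placing 4:c first → 140 extensions
total linear extensions = 560

560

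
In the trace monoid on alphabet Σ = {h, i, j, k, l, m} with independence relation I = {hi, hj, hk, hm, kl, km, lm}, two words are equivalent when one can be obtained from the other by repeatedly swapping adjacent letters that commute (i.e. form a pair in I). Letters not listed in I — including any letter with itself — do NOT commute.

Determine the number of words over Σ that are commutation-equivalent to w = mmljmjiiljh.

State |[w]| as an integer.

6

piece 0:m — minimal
piece 1:m rests on {0:m}
piece 2:l — minimal
piece 3:j rests on {1:m, 2:l}
piece 4:m rests on {3:j}
piece 5:j rests on {4:m}
piece 6:i rests on {5:j}
piece 7:i rests on {6:i}
piece 8:l rests on {7:i}
piece 9:j rests on {8:l}
piece 10:h rests on {8:l}
minimal pieces: {0:m, 2:l}
ways to finish when only these pieces remain (= sum over removing one remaining piece with nothing left below it):
  1 left: {9}→1  {10}→1
  2 left: {9,10}→2
  3 left: {8,9,10}→2
  4 left: {7,8,9,10}→2
  5 left: {6,7,8,9,10}→2
  6 left: {5,6,7,8,9,10}→2
  7 left: {4,5,6,7,8,9,10}→2
  8 left: {3,4,5,6,7,8,9,10}→2
  9 left: {1,3,4,5,6,7,8,9,10}→2  {2,3,4,5,6,7,8,9,10}→2
  placing 0:m first → 4 extensions
  placing 2:l first → 2 extensions
total linear extensions = 6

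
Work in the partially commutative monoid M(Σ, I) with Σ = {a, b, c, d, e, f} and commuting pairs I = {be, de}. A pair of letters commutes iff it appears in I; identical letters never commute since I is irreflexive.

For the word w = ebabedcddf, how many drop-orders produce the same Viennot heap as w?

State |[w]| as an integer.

0(e) covers ∅
1(b) covers ∅
2(a) covers 0:e, 1:b
3(b) covers 2:a
4(e) covers 2:a
5(d) covers 3:b
6(c) covers 4:e, 5:d
7(d) covers 6:c
8(d) covers 7:d
9(f) covers 8:d
floor of heap: 0:e, 1:b
completions by unplaced set U, small U first (add the entries for U minus each lowest piece of U):
  |U|=1: {9}:1
  |U|=2: {8,9}:1
  |U|=3: {7,8,9}:1
  |U|=4: {6,7,8,9}:1
  |U|=5: {4,6,7,8,9}:1  {5,6,7,8,9}:1
  |U|=6: {3,5,6,7,8,9}:1  {4,5,6,7,8,9}:2
  |U|=7: {3,4,5,6,7,8,9}:3
  |U|=8: {2,3,4,5,6,7,8,9}:3
  start at 0(e): 3
  start at 1(b): 3
sum over floor = 6

6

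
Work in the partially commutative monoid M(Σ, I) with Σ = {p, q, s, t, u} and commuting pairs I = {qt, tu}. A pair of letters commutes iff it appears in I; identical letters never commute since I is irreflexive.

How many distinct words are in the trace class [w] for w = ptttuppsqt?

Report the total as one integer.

8

0(p) covers ∅
1(t) covers 0:p
2(t) covers 1:t
3(t) covers 2:t
4(u) covers 0:p
5(p) covers 3:t, 4:u
6(p) covers 5:p
7(s) covers 6:p
8(q) covers 7:s
9(t) covers 7:s
floor of heap: 0:p
completions by unplaced set U, small U first (add the entries for U minus each lowest piece of U):
  |U|=1: {8}:1  {9}:1
  |U|=2: {8,9}:2
  |U|=3: {7,8,9}:2
  |U|=4: {6,7,8,9}:2
  |U|=5: {5,6,7,8,9}:2
  |U|=6: {3,5,6,7,8,9}:2  {4,5,6,7,8,9}:2
  |U|=7: {2,3,5,6,7,8,9}:2  {3,4,5,6,7,8,9}:4
  |U|=8: {1,2,3,5,6,7,8,9}:2  {2,3,4,5,6,7,8,9}:6
  start at 0(p): 8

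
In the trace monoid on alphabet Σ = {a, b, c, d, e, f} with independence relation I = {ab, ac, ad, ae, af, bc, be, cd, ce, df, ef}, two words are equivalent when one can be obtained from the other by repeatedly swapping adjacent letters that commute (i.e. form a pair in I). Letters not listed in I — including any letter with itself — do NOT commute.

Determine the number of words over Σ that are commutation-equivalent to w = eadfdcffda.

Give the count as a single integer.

3150

0(e) covers ∅
1(a) covers ∅
2(d) covers 0:e
3(f) covers ∅
4(d) covers 2:d
5(c) covers 3:f
6(f) covers 5:c
7(f) covers 6:f
8(d) covers 4:d
9(a) covers 1:a
floor of heap: 0:e, 1:a, 3:f
completions by unplaced set U, small U first (add the entries for U minus each lowest piece of U):
  |U|=1: {7}:1  {8}:1  {9}:1
  |U|=2: {1,9}:1  {4,8}:1  {6,7}:1  {7,8}:2  {7,9}:2  {8,9}:2
  |U|=3: {1,7,9}:3  {1,8,9}:3  {2,4,8}:1  {4,7,8}:3  {4,8,9}:3  {5,6,7}:1  {6,7,8}:3  {6,7,9}:3  {7,8,9}:6
  |U|=4: {0,2,4,8}:1  {1,4,8,9}:6  {1,6,7,9}:6  {1,7,8,9}:12  {2,4,7,8}:4  {2,4,8,9}:4  {3,5,6,7}:1  {4,6,7,8}:6  {4,7,8,9}:12  {5,6,7,8}:4  {5,6,7,9}:4  {6,7,8,9}:12
  |U|=5: {0,2,4,7,8}:5  {0,2,4,8,9}:5  {1,2,4,8,9}:10  {1,4,7,8,9}:30  {1,5,6,7,9}:10  {1,6,7,8,9}:30  {2,4,6,7,8}:10  {2,4,7,8,9}:20  {3,5,6,7,8}:5  {3,5,6,7,9}:5  {4,5,6,7,8}:10  {4,6,7,8,9}:30  {5,6,7,8,9}:20
  |U|=6: {0,1,2,4,8,9}:15  {0,2,4,6,7,8}:15  {0,2,4,7,8,9}:30  {1,2,4,7,8,9}:60  {1,3,5,6,7,9}:15  {1,4,6,7,8,9}:90  {1,5,6,7,8,9}:60  {2,4,5,6,7,8}:20  {2,4,6,7,8,9}:60  {3,4,5,6,7,8}:15  {3,5,6,7,8,9}:30  {4,5,6,7,8,9}:60
  |U|=7: {0,1,2,4,7,8,9}:105  {0,2,4,5,6,7,8}:35  {0,2,4,6,7,8,9}:105  {1,2,4,6,7,8,9}:210  {1,3,5,6,7,8,9}:105  {1,4,5,6,7,8,9}:210  {2,3,4,5,6,7,8}:35  {2,4,5,6,7,8,9}:140  {3,4,5,6,7,8,9}:105
  |U|=8: {0,1,2,4,6,7,8,9}:420  {0,2,3,4,5,6,7,8}:70  {0,2,4,5,6,7,8,9}:280  {1,2,4,5,6,7,8,9}:560  {1,3,4,5,6,7,8,9}:420  {2,3,4,5,6,7,8,9}:280
  start at 0(e): 1260
  start at 1(a): 630
  start at 3(f): 1260
sum over floor = 3150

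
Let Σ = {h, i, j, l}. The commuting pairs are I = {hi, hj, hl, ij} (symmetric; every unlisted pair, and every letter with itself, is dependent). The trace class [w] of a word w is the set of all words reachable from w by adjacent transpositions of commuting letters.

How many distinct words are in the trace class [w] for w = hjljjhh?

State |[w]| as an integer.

drop 0:h onto floor
drop 1:j onto floor
drop 2:l onto {1:j}
drop 3:j onto {2:l}
drop 4:j onto {3:j}
drop 5:h onto {0:h}
drop 6:h onto {5:h}
ground layer = {0:h, 1:j}
drop-orders for the pieces not yet dropped (sum over which currently-grounded one goes next):
  1 to go: {4} 1  {6} 1
  2 to go: {3,4} 1  {4,6} 2  {5,6} 1
  3 to go: {0,5,6} 1  {2,3,4} 1  {3,4,6} 3  {4,5,6} 3
  4 to go: {0,4,5,6} 4  {1,2,3,4} 1  {2,3,4,6} 4  {3,4,5,6} 6
  5 to go: {0,3,4,5,6} 10  {1,2,3,4,6} 5  {2,3,4,5,6} 10
  if 0:h drops first: 15 orders
  if 1:j drops first: 20 orders
heap linearizations: 35

35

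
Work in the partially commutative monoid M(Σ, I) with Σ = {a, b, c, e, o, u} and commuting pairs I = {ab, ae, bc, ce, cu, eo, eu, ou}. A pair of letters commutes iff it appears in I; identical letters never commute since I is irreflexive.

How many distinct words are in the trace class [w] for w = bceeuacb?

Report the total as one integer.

piece 0:b — minimal
piece 1:c — minimal
piece 2:e rests on {0:b}
piece 3:e rests on {2:e}
piece 4:u rests on {0:b}
piece 5:a rests on {1:c, 4:u}
piece 6:c rests on {5:a}
piece 7:b rests on {3:e, 4:u}
minimal pieces: {0:b, 1:c}
ways to finish when only these pieces remain (= sum over removing one remaining piece with nothing left below it):
  1 left: {6}→1  {7}→1
  2 left: {3,7}→1  {5,6}→1  {6,7}→2
  3 left: {1,5,6}→1  {2,3,7}→1  {3,6,7}→3  {5,6,7}→3
  4 left: {1,5,6,7}→4  {2,3,6,7}→4  {3,5,6,7}→6  {4,5,6,7}→3
  5 left: {1,3,5,6,7}→10  {1,4,5,6,7}→7  {2,3,5,6,7}→10  {3,4,5,6,7}→9
  6 left: {1,2,3,5,6,7}→20  {1,3,4,5,6,7}→26  {2,3,4,5,6,7}→19
  placing 0:b first → 65 extensions
  placing 1:c first → 19 extensions
total linear extensions = 84

84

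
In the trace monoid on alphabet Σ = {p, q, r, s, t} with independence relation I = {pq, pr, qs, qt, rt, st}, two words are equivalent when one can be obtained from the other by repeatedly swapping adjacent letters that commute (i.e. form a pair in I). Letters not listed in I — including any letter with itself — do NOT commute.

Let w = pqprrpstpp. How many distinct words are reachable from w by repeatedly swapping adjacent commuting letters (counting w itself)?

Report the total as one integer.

55

#0=p has no predecessor
#1=q has no predecessor
#2=p depends on [0:p]
#3=r depends on [1:q]
#4=r depends on [3:r]
#5=p depends on [2:p]
#6=s depends on [4:r, 5:p]
#7=t depends on [5:p]
#8=p depends on [6:s, 7:t]
#9=p depends on [8:p]
sources: [0:p, 1:q]
N(rest) = Σ N(rest − s) over sources s of rest; N(one piece) = 1:
  size 1 → [9]=1
  size 2 → [8,9]=1
  size 3 → [6,8,9]=1  [7,8,9]=1
  size 4 → [4,6,8,9]=1  [6,7,8,9]=2
  size 5 → [3,4,6,8,9]=1  [4,6,7,8,9]=3  [5,6,7,8,9]=2
  size 6 → [1,3,4,6,8,9]=1  [2,5,6,7,8,9]=2  [3,4,6,7,8,9]=4  [4,5,6,7,8,9]=5
  size 7 → [0,2,5,6,7,8,9]=2  [1,3,4,6,7,8,9]=5  [2,4,5,6,7,8,9]=7  [3,4,5,6,7,8,9]=9
  size 8 → [0,2,4,5,6,7,8,9]=9  [1,3,4,5,6,7,8,9]=14  [2,3,4,5,6,7,8,9]=16
  first=0(p) contributes 30
  first=1(q) contributes 25
|[w]| = 55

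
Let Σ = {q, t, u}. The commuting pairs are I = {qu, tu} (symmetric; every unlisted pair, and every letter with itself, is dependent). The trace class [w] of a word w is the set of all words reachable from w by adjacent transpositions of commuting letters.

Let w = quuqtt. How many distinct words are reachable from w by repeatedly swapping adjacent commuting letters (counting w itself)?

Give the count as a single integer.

drop 0:q onto floor
drop 1:u onto floor
drop 2:u onto {1:u}
drop 3:q onto {0:q}
drop 4:t onto {3:q}
drop 5:t onto {4:t}
ground layer = {0:q, 1:u}
drop-orders for the pieces not yet dropped (sum over which currently-grounded one goes next):
  1 to go: {2} 1  {5} 1
  2 to go: {1,2} 1  {2,5} 2  {4,5} 1
  3 to go: {1,2,5} 3  {2,4,5} 3  {3,4,5} 1
  4 to go: {0,3,4,5} 1  {1,2,4,5} 6  {2,3,4,5} 4
  if 0:q drops first: 10 orders
  if 1:u drops first: 5 orders
heap linearizations: 15

15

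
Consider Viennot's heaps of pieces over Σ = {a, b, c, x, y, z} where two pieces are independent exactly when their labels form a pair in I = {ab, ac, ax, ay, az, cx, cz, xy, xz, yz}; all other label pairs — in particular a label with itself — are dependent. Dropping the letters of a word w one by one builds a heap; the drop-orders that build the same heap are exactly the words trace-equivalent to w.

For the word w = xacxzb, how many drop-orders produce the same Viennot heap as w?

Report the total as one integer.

0(x) covers ∅
1(a) covers ∅
2(c) covers ∅
3(x) covers 0:x
4(z) covers ∅
5(b) covers 2:c, 3:x, 4:z
floor of heap: 0:x, 1:a, 2:c, 4:z
completions by unplaced set U, small U first (add the entries for U minus each lowest piece of U):
  |U|=1: {1}:1  {5}:1
  |U|=2: {1,5}:2  {2,5}:1  {3,5}:1  {4,5}:1
  |U|=3: {0,3,5}:1  {1,2,5}:3  {1,3,5}:3  {1,4,5}:3  {2,3,5}:2  {2,4,5}:2  {3,4,5}:2
  |U|=4: {0,1,3,5}:4  {0,2,3,5}:3  {0,3,4,5}:3  {1,2,3,5}:8  {1,2,4,5}:8  {1,3,4,5}:8  {2,3,4,5}:6
  start at 0(x): 30
  start at 1(a): 12
  start at 2(c): 15
  start at 4(z): 15
sum over floor = 72

72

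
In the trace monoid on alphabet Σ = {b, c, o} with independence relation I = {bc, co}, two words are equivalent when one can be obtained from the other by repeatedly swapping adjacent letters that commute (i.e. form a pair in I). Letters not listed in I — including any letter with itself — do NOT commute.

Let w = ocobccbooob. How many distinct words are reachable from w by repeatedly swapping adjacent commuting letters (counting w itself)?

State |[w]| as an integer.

165

#0=o has no predecessor
#1=c has no predecessor
#2=o depends on [0:o]
#3=b depends on [2:o]
#4=c depends on [1:c]
#5=c depends on [4:c]
#6=b depends on [3:b]
#7=o depends on [6:b]
#8=o depends on [7:o]
#9=o depends on [8:o]
#10=b depends on [9:o]
sources: [0:o, 1:c]
N(rest) = Σ N(rest − s) over sources s of rest; N(one piece) = 1:
  size 1 → [5]=1  [10]=1
  size 2 → [4,5]=1  [5,10]=2  [9,10]=1
  size 3 → [1,4,5]=1  [4,5,10]=3  [5,9,10]=3  [8,9,10]=1
  size 4 → [1,4,5,10]=4  [4,5,9,10]=6  [5,8,9,10]=4  [7,8,9,10]=1
  size 5 → [1,4,5,9,10]=10  [4,5,8,9,10]=10  [5,7,8,9,10]=5  [6,7,8,9,10]=1
  size 6 → [1,4,5,8,9,10]=20  [3,6,7,8,9,10]=1  [4,5,7,8,9,10]=15  [5,6,7,8,9,10]=6
  size 7 → [1,4,5,7,8,9,10]=35  [2,3,6,7,8,9,10]=1  [3,5,6,7,8,9,10]=7  [4,5,6,7,8,9,10]=21
  size 8 → [0,2,3,6,7,8,9,10]=1  [1,4,5,6,7,8,9,10]=56  [2,3,5,6,7,8,9,10]=8  [3,4,5,6,7,8,9,10]=28
  size 9 → [0,2,3,5,6,7,8,9,10]=9  [1,3,4,5,6,7,8,9,10]=84  [2,3,4,5,6,7,8,9,10]=36
  first=0(o) contributes 120
  first=1(c) contributes 45
|[w]| = 165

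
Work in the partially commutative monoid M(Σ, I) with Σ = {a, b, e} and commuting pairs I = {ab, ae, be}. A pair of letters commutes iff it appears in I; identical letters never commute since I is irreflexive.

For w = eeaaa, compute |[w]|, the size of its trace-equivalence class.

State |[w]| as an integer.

10

drop 0:e onto floor
drop 1:e onto {0:e}
drop 2:a onto floor
drop 3:a onto {2:a}
drop 4:a onto {3:a}
ground layer = {0:e, 2:a}
drop-orders for the pieces not yet dropped (sum over which currently-grounded one goes next):
  1 to go: {1} 1  {4} 1
  2 to go: {0,1} 1  {1,4} 2  {3,4} 1
  3 to go: {0,1,4} 3  {1,3,4} 3  {2,3,4} 1
  if 0:e drops first: 4 orders
  if 2:a drops first: 6 orders
heap linearizations: 10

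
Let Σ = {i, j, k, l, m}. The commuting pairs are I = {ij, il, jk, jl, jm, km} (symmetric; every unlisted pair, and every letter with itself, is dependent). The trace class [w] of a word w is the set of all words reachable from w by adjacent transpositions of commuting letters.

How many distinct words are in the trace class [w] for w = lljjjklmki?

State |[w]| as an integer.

drop 0:l onto floor
drop 1:l onto {0:l}
drop 2:j onto floor
drop 3:j onto {2:j}
drop 4:j onto {3:j}
drop 5:k onto {1:l}
drop 6:l onto {5:k}
drop 7:m onto {6:l}
drop 8:k onto {6:l}
drop 9:i onto {7:m, 8:k}
ground layer = {0:l, 2:j}
drop-orders for the pieces not yet dropped (sum over which currently-grounded one goes next):
  1 to go: {4} 1  {9} 1
  2 to go: {3,4} 1  {4,9} 2  {7,9} 1  {8,9} 1
  3 to go: {2,3,4} 1  {3,4,9} 3  {4,7,9} 3  {4,8,9} 3  {7,8,9} 2
  4 to go: {2,3,4,9} 4  {3,4,7,9} 6  {3,4,8,9} 6  {4,7,8,9} 8  {6,7,8,9} 2
  5 to go: {2,3,4,7,9} 10  {2,3,4,8,9} 10  {3,4,7,8,9} 20  {4,6,7,8,9} 10  {5,6,7,8,9} 2
  6 to go: {1,5,6,7,8,9} 2  {2,3,4,7,8,9} 40  {3,4,6,7,8,9} 30  {4,5,6,7,8,9} 12
  7 to go: {0,1,5,6,7,8,9} 2  {1,4,5,6,7,8,9} 14  {2,3,4,6,7,8,9} 70  {3,4,5,6,7,8,9} 42
  8 to go: {0,1,4,5,6,7,8,9} 16  {1,3,4,5,6,7,8,9} 56  {2,3,4,5,6,7,8,9} 112
  if 0:l drops first: 168 orders
  if 2:j drops first: 72 orders
heap linearizations: 240

240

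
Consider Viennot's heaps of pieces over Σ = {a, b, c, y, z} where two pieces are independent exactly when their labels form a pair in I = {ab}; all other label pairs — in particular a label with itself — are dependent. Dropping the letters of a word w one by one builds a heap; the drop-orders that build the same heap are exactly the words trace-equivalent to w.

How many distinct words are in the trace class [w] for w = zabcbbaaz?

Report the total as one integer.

piece 0:z — minimal
piece 1:a rests on {0:z}
piece 2:b rests on {0:z}
piece 3:c rests on {1:a, 2:b}
piece 4:b rests on {3:c}
piece 5:b rests on {4:b}
piece 6:a rests on {3:c}
piece 7:a rests on {6:a}
piece 8:z rests on {5:b, 7:a}
minimal pieces: {0:z}
ways to finish when only these pieces remain (= sum over removing one remaining piece with nothing left below it):
  1 left: {8}→1
  2 left: {5,8}→1  {7,8}→1
  3 left: {4,5,8}→1  {5,7,8}→2  {6,7,8}→1
  4 left: {4,5,7,8}→3  {5,6,7,8}→3
  5 left: {4,5,6,7,8}→6
  6 left: {3,4,5,6,7,8}→6
  7 left: {1,3,4,5,6,7,8}→6  {2,3,4,5,6,7,8}→6
  placing 0:z first → 12 extensions

12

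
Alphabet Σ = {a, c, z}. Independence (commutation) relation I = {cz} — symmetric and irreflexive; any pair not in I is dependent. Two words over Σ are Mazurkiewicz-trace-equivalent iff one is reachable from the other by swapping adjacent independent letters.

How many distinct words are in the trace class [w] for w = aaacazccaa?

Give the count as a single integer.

3

#0=a has no predecessor
#1=a depends on [0:a]
#2=a depends on [1:a]
#3=c depends on [2:a]
#4=a depends on [3:c]
#5=z depends on [4:a]
#6=c depends on [4:a]
#7=c depends on [6:c]
#8=a depends on [5:z, 7:c]
#9=a depends on [8:a]
sources: [0:a]
N(rest) = Σ N(rest − s) over sources s of rest; N(one piece) = 1:
  size 1 → [9]=1
  size 2 → [8,9]=1
  size 3 → [5,8,9]=1  [7,8,9]=1
  size 4 → [5,7,8,9]=2  [6,7,8,9]=1
  size 5 → [5,6,7,8,9]=3
  size 6 → [4,5,6,7,8,9]=3
  size 7 → [3,4,5,6,7,8,9]=3
  size 8 → [2,3,4,5,6,7,8,9]=3
  first=0(a) contributes 3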